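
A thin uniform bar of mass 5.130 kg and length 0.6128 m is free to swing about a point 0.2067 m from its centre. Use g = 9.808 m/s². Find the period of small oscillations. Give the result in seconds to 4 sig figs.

For a physical pendulum T = 2π√(I/(mgd)), with d = 0.20670 m from pivot to centre of mass.
I_cm = mL²/12 = 5.130 × 0.6128²/12 = 0.16054 kg·m²; I = I_cm + md² = 0.16054 + 5.130 × 0.20670² = 0.37972 kg·m².
T = 2π√(0.37972/(5.130 × 9.808 × 0.20670)) = 1.201 s.

1.201 s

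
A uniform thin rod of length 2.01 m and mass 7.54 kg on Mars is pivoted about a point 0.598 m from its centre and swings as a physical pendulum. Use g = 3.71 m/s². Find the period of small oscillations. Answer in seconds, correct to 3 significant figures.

3.51 s

For a physical pendulum T = 2π√(I/(mgd)), with d = 0.5980 m from pivot to centre of mass.
I_cm = mL²/12 = 7.54 × 2.01²/12 = 2.539 kg·m²; I = I_cm + md² = 2.539 + 7.54 × 0.5980² = 5.235 kg·m².
T = 2π√(5.235/(7.54 × 3.71 × 0.5980)) = 3.51 s.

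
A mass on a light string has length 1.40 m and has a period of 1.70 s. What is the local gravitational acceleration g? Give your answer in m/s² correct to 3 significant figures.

19.1 m/s²

From T = 2π√(L/g), g = 4π²L/T² = 4π² × 1.40/1.700² = 19.1 m/s².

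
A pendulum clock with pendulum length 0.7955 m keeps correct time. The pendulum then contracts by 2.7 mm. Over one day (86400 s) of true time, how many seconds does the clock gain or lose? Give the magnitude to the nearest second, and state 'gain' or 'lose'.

T ∝ √L, so T'/T = √(0.79280/0.7955) = 0.998302.
In 86400 s of true time the clock registers 86400/0.998302 = 86547.0 s, so it gains 147 s.

gain 147 s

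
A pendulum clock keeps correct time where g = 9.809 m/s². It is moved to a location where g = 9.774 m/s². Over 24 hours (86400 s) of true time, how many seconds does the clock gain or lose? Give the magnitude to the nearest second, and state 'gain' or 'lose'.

The clock's period scales as T ∝ 1/√g, so T'/T = √(9.809/9.774) = 1.00179.
In 86400 s of true time the clock registers 86400/1.00179 = 86245.7 s, so it loses 154 s.

lose 154 s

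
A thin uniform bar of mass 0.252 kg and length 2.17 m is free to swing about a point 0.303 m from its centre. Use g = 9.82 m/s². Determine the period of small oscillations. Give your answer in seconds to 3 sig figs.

2.53 s

For a physical pendulum T = 2π√(I/(mgd)), with d = 0.3030 m from pivot to centre of mass.
I_cm = mL²/12 = 0.252 × 2.17²/12 = 0.09889 kg·m²; I = I_cm + md² = 0.09889 + 0.252 × 0.3030² = 0.1220 kg·m².
T = 2π√(0.1220/(0.252 × 9.82 × 0.3030)) = 2.53 s.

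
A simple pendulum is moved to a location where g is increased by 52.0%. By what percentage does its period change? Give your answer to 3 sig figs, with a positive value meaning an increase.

T ∝ 1/√g, so T'/T = 1/√(1.520) = 0.8111.
Percentage change in T = (0.8111 − 1) × 100% = -18.9%.

-18.9%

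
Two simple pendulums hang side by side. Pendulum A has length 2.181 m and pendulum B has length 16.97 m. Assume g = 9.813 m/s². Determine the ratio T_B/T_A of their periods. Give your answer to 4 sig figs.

T ∝ √L, so T_B/T_A = √(L_B/L_A) = √(16.97/2.181) = 2.789.

2.789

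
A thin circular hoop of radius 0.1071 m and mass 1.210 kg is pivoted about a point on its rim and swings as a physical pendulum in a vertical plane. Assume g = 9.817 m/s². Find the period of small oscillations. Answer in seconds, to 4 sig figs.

I_cm = mr² = 0.013879 kg·m². The pivot is at distance d = 0.1071 m from the centre of mass.
By the parallel-axis theorem, I = I_cm + md² = 0.013879 + 0.013879 = 0.027758 kg·m².
T = 2π√(I/(mgd)) = 2π√(0.027758/(1.210 × 9.817 × 0.1071)) = 0.9281 s.

0.9281 s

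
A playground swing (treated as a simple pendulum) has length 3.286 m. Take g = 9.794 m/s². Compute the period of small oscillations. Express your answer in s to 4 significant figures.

3.639 s

T = 2π√(L/g) = 2π√(3.286/9.794) = 2π × 0.57923 = 3.639 s.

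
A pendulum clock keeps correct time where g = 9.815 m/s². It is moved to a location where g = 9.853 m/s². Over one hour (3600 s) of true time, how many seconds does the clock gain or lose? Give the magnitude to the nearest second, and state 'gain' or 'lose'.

gain 7 s

The clock's period scales as T ∝ 1/√g, so T'/T = √(9.815/9.853) = 0.998070.
In 3600 s of true time the clock registers 3600/0.998070 = 3607.0 s, so it gains 7 s.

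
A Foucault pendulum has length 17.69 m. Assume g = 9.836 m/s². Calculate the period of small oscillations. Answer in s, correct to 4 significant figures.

8.426 s

T = 2π√(L/g) = 2π√(17.69/9.836) = 2π × 1.3411 = 8.426 s.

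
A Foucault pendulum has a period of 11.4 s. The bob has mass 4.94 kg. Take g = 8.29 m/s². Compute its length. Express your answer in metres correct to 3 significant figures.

27.3 m

From T = 2π√(L/g), L = gT²/(4π²) = 8.29 × 11.40²/(4π²) = 27.3 m.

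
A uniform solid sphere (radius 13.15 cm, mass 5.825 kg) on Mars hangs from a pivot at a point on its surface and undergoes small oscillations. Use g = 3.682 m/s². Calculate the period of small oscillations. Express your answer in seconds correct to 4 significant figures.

1.405 s

I_cm = (2/5)mr² = 0.040291 kg·m². The pivot is at distance d = 0.1315 m from the centre of mass.
By the parallel-axis theorem, I = I_cm + md² = 0.040291 + 0.10073 = 0.14102 kg·m².
T = 2π√(I/(mgd)) = 2π√(0.14102/(5.825 × 3.682 × 0.1315)) = 1.405 s.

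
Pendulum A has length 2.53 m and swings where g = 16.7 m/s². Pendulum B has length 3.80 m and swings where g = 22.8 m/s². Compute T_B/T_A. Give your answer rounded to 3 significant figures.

1.05

T = 2π√(L/g), so T_B/T_A = √((L_B/g_B)/(L_A/g_A)) = √((3.80/22.8)/(2.53/16.7)) = 1.05.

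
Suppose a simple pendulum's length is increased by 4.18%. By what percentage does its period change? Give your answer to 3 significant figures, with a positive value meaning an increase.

2.07%

T ∝ √L, so T'/T = √(1.042) = 1.021.
Percentage change in T = (1.021 − 1) × 100% = 2.07%.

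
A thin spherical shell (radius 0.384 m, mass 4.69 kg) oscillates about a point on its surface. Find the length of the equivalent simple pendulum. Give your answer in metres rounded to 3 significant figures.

0.640 m

The equivalent simple-pendulum length is L_eq = I/(md), where I is about the pivot and d = 0.3840 m.
I_cm = (2/3)mR² = 0.4610 kg·m², so I = I_cm + md² = 0.4610 + 0.6916 = 1.153 kg·m².
L_eq = 1.153/(4.69 × 0.3840) = 0.640 m.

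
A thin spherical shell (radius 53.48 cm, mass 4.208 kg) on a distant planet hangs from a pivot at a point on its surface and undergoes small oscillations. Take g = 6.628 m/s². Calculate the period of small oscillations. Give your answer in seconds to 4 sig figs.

2.304 s

I_cm = (2/3)mr² = 0.80236 kg·m². The pivot is at distance d = 0.5348 m from the centre of mass.
By the parallel-axis theorem, I = I_cm + md² = 0.80236 + 1.2035 = 2.0059 kg·m².
T = 2π√(I/(mgd)) = 2π√(2.0059/(4.208 × 6.628 × 0.5348)) = 2.304 s.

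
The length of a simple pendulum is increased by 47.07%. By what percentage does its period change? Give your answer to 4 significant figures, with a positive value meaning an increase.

21.27%

T ∝ √L, so T'/T = √(1.4707) = 1.2127.
Percentage change in T = (1.2127 − 1) × 100% = 21.27%.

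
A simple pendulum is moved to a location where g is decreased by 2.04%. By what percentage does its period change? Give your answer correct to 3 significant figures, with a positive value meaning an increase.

1.04%

T ∝ 1/√g, so T'/T = 1/√(0.9796) = 1.010.
Percentage change in T = (1.010 − 1) × 100% = 1.04%.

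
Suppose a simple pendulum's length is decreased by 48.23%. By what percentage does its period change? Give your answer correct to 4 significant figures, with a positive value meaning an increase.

-28.05%

T ∝ √L, so T'/T = √(0.51770) = 0.71951.
Percentage change in T = (0.71951 − 1) × 100% = -28.05%.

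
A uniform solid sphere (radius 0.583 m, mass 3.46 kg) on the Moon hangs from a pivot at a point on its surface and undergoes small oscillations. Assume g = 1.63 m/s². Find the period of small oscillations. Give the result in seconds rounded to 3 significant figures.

4.45 s

I_cm = (2/5)mr² = 0.4704 kg·m². The pivot is at distance d = 0.583 m from the centre of mass.
By the parallel-axis theorem, I = I_cm + md² = 0.4704 + 1.176 = 1.646 kg·m².
T = 2π√(I/(mgd)) = 2π√(1.646/(3.46 × 1.63 × 0.583)) = 4.45 s.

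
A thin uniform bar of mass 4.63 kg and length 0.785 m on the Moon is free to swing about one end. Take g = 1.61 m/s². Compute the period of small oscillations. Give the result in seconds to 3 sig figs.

For a physical pendulum T = 2π√(I/(mgd)), with d = 0.3925 m from pivot to centre of mass.
I_cm = mL²/12 = 4.63 × 0.785²/12 = 0.2378 kg·m²; I = I_cm + md² = 0.2378 + 4.63 × 0.3925² = 0.9510 kg·m².
T = 2π√(0.9510/(4.63 × 1.61 × 0.3925)) = 3.58 s.

3.58 s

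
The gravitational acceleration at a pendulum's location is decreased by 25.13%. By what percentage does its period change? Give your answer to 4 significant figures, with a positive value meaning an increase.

T ∝ 1/√g, so T'/T = 1/√(0.74870) = 1.1557.
Percentage change in T = (1.1557 − 1) × 100% = 15.57%.

15.57%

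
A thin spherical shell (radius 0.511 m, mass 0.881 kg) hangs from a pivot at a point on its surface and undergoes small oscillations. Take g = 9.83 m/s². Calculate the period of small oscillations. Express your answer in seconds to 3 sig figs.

1.85 s

I_cm = (2/3)mr² = 0.1534 kg·m². The pivot is at distance d = 0.511 m from the centre of mass.
By the parallel-axis theorem, I = I_cm + md² = 0.1534 + 0.2300 = 0.3834 kg·m².
T = 2π√(I/(mgd)) = 2π√(0.3834/(0.881 × 9.83 × 0.511)) = 1.85 s.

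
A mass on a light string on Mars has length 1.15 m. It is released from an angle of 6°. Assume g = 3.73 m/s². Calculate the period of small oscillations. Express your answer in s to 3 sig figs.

T = 2π√(L/g) = 2π√(1.15/3.73) = 2π × 0.5553 = 3.49 s.

3.49 s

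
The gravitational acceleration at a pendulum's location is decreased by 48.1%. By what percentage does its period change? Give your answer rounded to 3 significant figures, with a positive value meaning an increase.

T ∝ 1/√g, so T'/T = 1/√(0.5190) = 1.388.
Percentage change in T = (1.388 − 1) × 100% = 38.8%.

38.8%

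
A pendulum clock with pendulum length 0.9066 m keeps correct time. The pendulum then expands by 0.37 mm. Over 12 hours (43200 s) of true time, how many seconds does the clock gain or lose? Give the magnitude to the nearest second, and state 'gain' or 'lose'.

T ∝ √L, so T'/T = √(0.90697/0.9066) = 1.00020.
In 43200 s of true time the clock registers 43200/1.00020 = 43191.2 s, so it loses 9 s.

lose 9 s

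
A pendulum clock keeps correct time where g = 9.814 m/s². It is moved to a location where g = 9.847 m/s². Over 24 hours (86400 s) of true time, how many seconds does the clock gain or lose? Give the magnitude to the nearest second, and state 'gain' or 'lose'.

gain 145 s

The clock's period scales as T ∝ 1/√g, so T'/T = √(9.814/9.847) = 0.998323.
In 86400 s of true time the clock registers 86400/0.998323 = 86545.1 s, so it gains 145 s.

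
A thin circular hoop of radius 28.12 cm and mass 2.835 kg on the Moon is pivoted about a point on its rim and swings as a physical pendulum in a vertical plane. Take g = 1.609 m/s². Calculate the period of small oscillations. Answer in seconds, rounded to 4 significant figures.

3.715 s

I_cm = mr² = 0.22417 kg·m². The pivot is at distance d = 0.2812 m from the centre of mass.
By the parallel-axis theorem, I = I_cm + md² = 0.22417 + 0.22417 = 0.44835 kg·m².
T = 2π√(I/(mgd)) = 2π√(0.44835/(2.835 × 1.609 × 0.2812)) = 3.715 s.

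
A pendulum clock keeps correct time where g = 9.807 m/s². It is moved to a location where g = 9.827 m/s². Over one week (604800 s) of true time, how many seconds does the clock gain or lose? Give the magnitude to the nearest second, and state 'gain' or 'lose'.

The clock's period scales as T ∝ 1/√g, so T'/T = √(9.807/9.827) = 0.998982.
In 604800 s of true time the clock registers 604800/0.998982 = 605416.4 s, so it gains 616 s.

gain 616 s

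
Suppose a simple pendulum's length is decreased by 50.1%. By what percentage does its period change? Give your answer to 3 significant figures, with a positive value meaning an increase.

T ∝ √L, so T'/T = √(0.4990) = 0.7064.
Percentage change in T = (0.7064 − 1) × 100% = -29.4%.

-29.4%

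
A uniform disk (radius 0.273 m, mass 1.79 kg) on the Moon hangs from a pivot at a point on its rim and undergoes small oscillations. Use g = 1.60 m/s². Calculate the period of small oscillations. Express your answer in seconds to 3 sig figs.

3.18 s

I_cm = ½mr² = 0.06670 kg·m². The pivot is at distance d = 0.273 m from the centre of mass.
By the parallel-axis theorem, I = I_cm + md² = 0.06670 + 0.1334 = 0.2001 kg·m².
T = 2π√(I/(mgd)) = 2π√(0.2001/(1.79 × 1.60 × 0.273)) = 3.18 s.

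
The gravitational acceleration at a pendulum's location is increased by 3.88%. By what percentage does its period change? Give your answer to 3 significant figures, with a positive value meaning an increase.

-1.89%

T ∝ 1/√g, so T'/T = 1/√(1.039) = 0.9811.
Percentage change in T = (0.9811 − 1) × 100% = -1.89%.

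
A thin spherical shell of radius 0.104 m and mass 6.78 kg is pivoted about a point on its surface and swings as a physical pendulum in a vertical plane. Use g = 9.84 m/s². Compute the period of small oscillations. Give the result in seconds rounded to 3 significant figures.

I_cm = (2/3)mr² = 0.04889 kg·m². The pivot is at distance d = 0.104 m from the centre of mass.
By the parallel-axis theorem, I = I_cm + md² = 0.04889 + 0.07333 = 0.1222 kg·m².
T = 2π√(I/(mgd)) = 2π√(0.1222/(6.78 × 9.84 × 0.104)) = 0.834 s.

0.834 s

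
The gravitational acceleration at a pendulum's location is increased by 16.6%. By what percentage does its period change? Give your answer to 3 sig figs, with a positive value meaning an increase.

T ∝ 1/√g, so T'/T = 1/√(1.166) = 0.9261.
Percentage change in T = (0.9261 − 1) × 100% = -7.39%.

-7.39%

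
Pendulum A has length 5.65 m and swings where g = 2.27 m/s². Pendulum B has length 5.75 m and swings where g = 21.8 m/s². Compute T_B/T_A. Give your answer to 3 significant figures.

0.326

T = 2π√(L/g), so T_B/T_A = √((L_B/g_B)/(L_A/g_A)) = √((5.75/21.8)/(5.65/2.27)) = 0.326.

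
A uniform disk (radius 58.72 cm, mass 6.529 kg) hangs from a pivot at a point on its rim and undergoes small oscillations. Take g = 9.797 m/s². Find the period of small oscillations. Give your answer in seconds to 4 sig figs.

1.884 s

I_cm = ½mr² = 1.1256 kg·m². The pivot is at distance d = 0.5872 m from the centre of mass.
By the parallel-axis theorem, I = I_cm + md² = 1.1256 + 2.2512 = 3.3768 kg·m².
T = 2π√(I/(mgd)) = 2π√(3.3768/(6.529 × 9.797 × 0.5872)) = 1.884 s.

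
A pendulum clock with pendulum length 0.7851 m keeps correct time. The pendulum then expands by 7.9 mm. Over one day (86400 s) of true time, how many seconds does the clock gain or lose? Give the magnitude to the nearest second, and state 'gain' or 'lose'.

T ∝ √L, so T'/T = √(0.79300/0.7851) = 1.00502.
In 86400 s of true time the clock registers 86400/1.00502 = 85968.6 s, so it loses 431 s.

lose 431 s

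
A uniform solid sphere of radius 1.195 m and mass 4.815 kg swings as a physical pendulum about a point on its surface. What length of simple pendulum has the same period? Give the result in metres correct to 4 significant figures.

The equivalent simple-pendulum length is L_eq = I/(md), where I is about the pivot and d = 1.1950 m.
I_cm = (2/5)mR² = 2.7504 kg·m², so I = I_cm + md² = 2.7504 + 6.8759 = 9.6263 kg·m².
L_eq = 9.6263/(4.815 × 1.1950) = 1.673 m.

1.673 m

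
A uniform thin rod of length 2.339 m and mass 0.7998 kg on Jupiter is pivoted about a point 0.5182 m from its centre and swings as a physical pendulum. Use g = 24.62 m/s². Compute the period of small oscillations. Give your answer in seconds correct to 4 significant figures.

1.497 s

For a physical pendulum T = 2π√(I/(mgd)), with d = 0.51820 m from pivot to centre of mass.
I_cm = mL²/12 = 0.7998 × 2.339²/12 = 0.36464 kg·m²; I = I_cm + md² = 0.36464 + 0.7998 × 0.51820² = 0.57941 kg·m².
T = 2π√(0.57941/(0.7998 × 24.62 × 0.51820)) = 1.497 s.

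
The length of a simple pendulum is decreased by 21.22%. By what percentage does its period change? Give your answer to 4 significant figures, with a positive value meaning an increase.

T ∝ √L, so T'/T = √(0.78780) = 0.88758.
Percentage change in T = (0.88758 − 1) × 100% = -11.24%.

-11.24%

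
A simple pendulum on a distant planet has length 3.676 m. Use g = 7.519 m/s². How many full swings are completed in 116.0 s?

T = 2π√(L/g) = 2π√(3.676/7.519) = 4.3933 s.
Number of complete oscillations = ⌊116.0/4.3933⌋ = ⌊26.404⌋ = 26.

26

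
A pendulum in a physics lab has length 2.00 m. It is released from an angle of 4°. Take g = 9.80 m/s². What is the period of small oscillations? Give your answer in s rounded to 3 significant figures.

T = 2π√(L/g) = 2π√(2.00/9.80) = 2π × 0.4518 = 2.84 s.

2.84 s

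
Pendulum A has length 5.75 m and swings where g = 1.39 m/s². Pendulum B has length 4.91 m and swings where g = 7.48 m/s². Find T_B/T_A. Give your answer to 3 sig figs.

T = 2π√(L/g), so T_B/T_A = √((L_B/g_B)/(L_A/g_A)) = √((4.91/7.48)/(5.75/1.39)) = 0.398.

0.398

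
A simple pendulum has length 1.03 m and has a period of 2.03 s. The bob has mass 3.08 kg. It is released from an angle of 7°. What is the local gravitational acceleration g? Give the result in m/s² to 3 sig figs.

From T = 2π√(L/g), g = 4π²L/T² = 4π² × 1.03/2.030² = 9.87 m/s².

9.87 m/s²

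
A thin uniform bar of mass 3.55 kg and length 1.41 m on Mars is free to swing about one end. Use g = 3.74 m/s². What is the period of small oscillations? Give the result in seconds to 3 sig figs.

For a physical pendulum T = 2π√(I/(mgd)), with d = 0.7050 m from pivot to centre of mass.
I_cm = mL²/12 = 3.55 × 1.41²/12 = 0.5881 kg·m²; I = I_cm + md² = 0.5881 + 3.55 × 0.7050² = 2.353 kg·m².
T = 2π√(2.353/(3.55 × 3.74 × 0.7050)) = 3.15 s.

3.15 s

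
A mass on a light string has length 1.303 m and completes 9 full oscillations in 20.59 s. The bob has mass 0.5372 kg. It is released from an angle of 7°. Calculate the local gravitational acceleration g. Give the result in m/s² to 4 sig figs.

T = 20.59/9 = 2.2878 s.
From T = 2π√(L/g), g = 4π²L/T² = 4π² × 1.303/2.2878² = 9.828 m/s².

9.828 m/s²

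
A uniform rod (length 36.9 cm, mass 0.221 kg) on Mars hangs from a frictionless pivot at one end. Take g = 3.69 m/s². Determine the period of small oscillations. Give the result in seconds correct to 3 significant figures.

For a physical pendulum T = 2π√(I/(mgd)), with d = 0.1845 m from pivot to centre of mass.
I_cm = mL²/12 = 0.221 × 0.369²/12 = 0.002508 kg·m²; I = I_cm + md² = 0.002508 + 0.221 × 0.1845² = 0.01003 kg·m².
T = 2π√(0.01003/(0.221 × 3.69 × 0.1845)) = 1.62 s.

1.62 s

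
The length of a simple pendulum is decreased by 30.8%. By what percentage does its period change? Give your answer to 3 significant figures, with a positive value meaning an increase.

T ∝ √L, so T'/T = √(0.6920) = 0.8319.
Percentage change in T = (0.8319 − 1) × 100% = -16.8%.

-16.8%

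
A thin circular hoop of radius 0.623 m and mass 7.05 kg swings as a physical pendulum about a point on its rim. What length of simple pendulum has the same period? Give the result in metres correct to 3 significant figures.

1.25 m

The equivalent simple-pendulum length is L_eq = I/(md), where I is about the pivot and d = 0.6230 m.
I_cm = mR² = 2.736 kg·m², so I = I_cm + md² = 2.736 + 2.736 = 5.473 kg·m².
L_eq = 5.473/(7.05 × 0.6230) = 1.25 m.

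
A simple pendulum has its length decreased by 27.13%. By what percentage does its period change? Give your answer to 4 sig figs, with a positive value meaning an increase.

T ∝ √L, so T'/T = √(0.72870) = 0.85364.
Percentage change in T = (0.85364 − 1) × 100% = -14.64%.

-14.64%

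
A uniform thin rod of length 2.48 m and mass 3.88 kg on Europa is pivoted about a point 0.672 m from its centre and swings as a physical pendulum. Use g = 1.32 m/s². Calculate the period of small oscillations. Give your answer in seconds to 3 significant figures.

6.55 s

For a physical pendulum T = 2π√(I/(mgd)), with d = 0.6720 m from pivot to centre of mass.
I_cm = mL²/12 = 3.88 × 2.48²/12 = 1.989 kg·m²; I = I_cm + md² = 1.989 + 3.88 × 0.6720² = 3.741 kg·m².
T = 2π√(3.741/(3.88 × 1.32 × 0.6720)) = 6.55 s.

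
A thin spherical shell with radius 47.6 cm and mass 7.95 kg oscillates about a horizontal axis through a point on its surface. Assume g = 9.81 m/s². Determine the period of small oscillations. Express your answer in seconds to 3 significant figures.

I_cm = (2/3)mr² = 1.201 kg·m². The pivot is at distance d = 0.476 m from the centre of mass.
By the parallel-axis theorem, I = I_cm + md² = 1.201 + 1.801 = 3.002 kg·m².
T = 2π√(I/(mgd)) = 2π√(3.002/(7.95 × 9.81 × 0.476)) = 1.79 s.

1.79 s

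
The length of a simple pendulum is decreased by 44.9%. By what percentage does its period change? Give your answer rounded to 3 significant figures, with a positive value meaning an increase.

-25.8%

T ∝ √L, so T'/T = √(0.5510) = 0.7423.
Percentage change in T = (0.7423 − 1) × 100% = -25.8%.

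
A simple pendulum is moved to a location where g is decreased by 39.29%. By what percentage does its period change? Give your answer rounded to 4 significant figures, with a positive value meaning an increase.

T ∝ 1/√g, so T'/T = 1/√(0.60710) = 1.2834.
Percentage change in T = (1.2834 − 1) × 100% = 28.34%.

28.34%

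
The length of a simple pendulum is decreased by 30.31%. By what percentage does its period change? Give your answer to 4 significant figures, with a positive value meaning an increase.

T ∝ √L, so T'/T = √(0.69690) = 0.83481.
Percentage change in T = (0.83481 − 1) × 100% = -16.52%.

-16.52%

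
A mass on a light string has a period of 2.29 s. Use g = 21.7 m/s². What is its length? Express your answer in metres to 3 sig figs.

2.88 m

From T = 2π√(L/g), L = gT²/(4π²) = 21.7 × 2.290²/(4π²) = 2.88 m.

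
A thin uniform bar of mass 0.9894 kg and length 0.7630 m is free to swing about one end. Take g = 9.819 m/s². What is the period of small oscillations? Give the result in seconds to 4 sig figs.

For a physical pendulum T = 2π√(I/(mgd)), with d = 0.38150 m from pivot to centre of mass.
I_cm = mL²/12 = 0.9894 × 0.7630²/12 = 0.048000 kg·m²; I = I_cm + md² = 0.048000 + 0.9894 × 0.38150² = 0.19200 kg·m².
T = 2π√(0.19200/(0.9894 × 9.819 × 0.38150)) = 1.430 s.

1.430 s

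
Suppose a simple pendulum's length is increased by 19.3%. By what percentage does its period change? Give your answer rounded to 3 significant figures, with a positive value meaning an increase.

T ∝ √L, so T'/T = √(1.193) = 1.092.
Percentage change in T = (1.092 − 1) × 100% = 9.22%.

9.22%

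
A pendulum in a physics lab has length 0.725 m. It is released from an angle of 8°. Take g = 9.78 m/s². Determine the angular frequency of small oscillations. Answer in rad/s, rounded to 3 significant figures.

ω = √(g/L) = √(9.78/0.725) = 3.67 rad/s.

3.67 rad/s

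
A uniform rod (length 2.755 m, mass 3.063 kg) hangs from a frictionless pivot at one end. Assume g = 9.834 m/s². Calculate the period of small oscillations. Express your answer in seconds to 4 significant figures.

For a physical pendulum T = 2π√(I/(mgd)), with d = 1.3775 m from pivot to centre of mass.
I_cm = mL²/12 = 3.063 × 2.755²/12 = 1.9374 kg·m²; I = I_cm + md² = 1.9374 + 3.063 × 1.3775² = 7.7494 kg·m².
T = 2π√(7.7494/(3.063 × 9.834 × 1.3775)) = 2.715 s.

2.715 s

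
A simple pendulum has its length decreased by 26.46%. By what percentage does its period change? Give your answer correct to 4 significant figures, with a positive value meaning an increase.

T ∝ √L, so T'/T = √(0.73540) = 0.85755.
Percentage change in T = (0.85755 − 1) × 100% = -14.24%.

-14.24%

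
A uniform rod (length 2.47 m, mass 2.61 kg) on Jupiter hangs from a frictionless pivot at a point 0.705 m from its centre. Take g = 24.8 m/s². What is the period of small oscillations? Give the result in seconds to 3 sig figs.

1.51 s

For a physical pendulum T = 2π√(I/(mgd)), with d = 0.7050 m from pivot to centre of mass.
I_cm = mL²/12 = 2.61 × 2.47²/12 = 1.327 kg·m²; I = I_cm + md² = 1.327 + 2.61 × 0.7050² = 2.624 kg·m².
T = 2π√(2.624/(2.61 × 24.8 × 0.7050)) = 1.51 s.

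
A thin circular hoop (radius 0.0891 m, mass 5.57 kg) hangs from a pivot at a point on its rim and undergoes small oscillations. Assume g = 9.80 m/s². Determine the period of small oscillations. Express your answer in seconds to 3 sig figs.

I_cm = mr² = 0.04422 kg·m². The pivot is at distance d = 0.0891 m from the centre of mass.
By the parallel-axis theorem, I = I_cm + md² = 0.04422 + 0.04422 = 0.08844 kg·m².
T = 2π√(I/(mgd)) = 2π√(0.08844/(5.57 × 9.80 × 0.0891)) = 0.847 s.

0.847 s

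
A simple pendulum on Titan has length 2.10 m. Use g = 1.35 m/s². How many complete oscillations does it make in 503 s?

64

T = 2π√(L/g) = 2π√(2.10/1.35) = 7.837 s.
Number of complete oscillations = ⌊503/7.837⌋ = ⌊64.19⌋ = 64.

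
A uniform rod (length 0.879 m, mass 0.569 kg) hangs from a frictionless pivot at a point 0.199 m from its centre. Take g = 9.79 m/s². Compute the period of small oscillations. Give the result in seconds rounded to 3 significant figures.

1.45 s

For a physical pendulum T = 2π√(I/(mgd)), with d = 0.1990 m from pivot to centre of mass.
I_cm = mL²/12 = 0.569 × 0.879²/12 = 0.03664 kg·m²; I = I_cm + md² = 0.03664 + 0.569 × 0.1990² = 0.05917 kg·m².
T = 2π√(0.05917/(0.569 × 9.79 × 0.1990)) = 1.45 s.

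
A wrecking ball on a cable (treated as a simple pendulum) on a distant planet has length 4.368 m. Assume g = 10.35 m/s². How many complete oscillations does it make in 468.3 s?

T = 2π√(L/g) = 2π√(4.368/10.35) = 4.0818 s.
Number of complete oscillations = ⌊468.3/4.0818⌋ = ⌊114.73⌋ = 114.

114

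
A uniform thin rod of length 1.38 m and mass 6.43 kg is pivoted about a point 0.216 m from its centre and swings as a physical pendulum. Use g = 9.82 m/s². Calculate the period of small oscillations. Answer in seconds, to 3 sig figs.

1.96 s

For a physical pendulum T = 2π√(I/(mgd)), with d = 0.2160 m from pivot to centre of mass.
I_cm = mL²/12 = 6.43 × 1.38²/12 = 1.020 kg·m²; I = I_cm + md² = 1.020 + 6.43 × 0.2160² = 1.320 kg·m².
T = 2π√(1.320/(6.43 × 9.82 × 0.2160)) = 1.96 s.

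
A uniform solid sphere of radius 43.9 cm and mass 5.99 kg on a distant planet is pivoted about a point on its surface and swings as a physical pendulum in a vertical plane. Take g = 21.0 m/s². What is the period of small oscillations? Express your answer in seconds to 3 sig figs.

I_cm = (2/5)mr² = 0.4618 kg·m². The pivot is at distance d = 0.439 m from the centre of mass.
By the parallel-axis theorem, I = I_cm + md² = 0.4618 + 1.154 = 1.616 kg·m².
T = 2π√(I/(mgd)) = 2π√(1.616/(5.99 × 21.0 × 0.439)) = 1.07 s.

1.07 s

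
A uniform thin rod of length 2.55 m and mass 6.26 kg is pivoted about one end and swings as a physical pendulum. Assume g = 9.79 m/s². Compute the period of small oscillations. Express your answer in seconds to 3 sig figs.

For a physical pendulum T = 2π√(I/(mgd)), with d = 1.275 m from pivot to centre of mass.
I_cm = mL²/12 = 6.26 × 2.55²/12 = 3.392 kg·m²; I = I_cm + md² = 3.392 + 6.26 × 1.275² = 13.57 kg·m².
T = 2π√(13.57/(6.26 × 9.79 × 1.275)) = 2.62 s.

2.62 s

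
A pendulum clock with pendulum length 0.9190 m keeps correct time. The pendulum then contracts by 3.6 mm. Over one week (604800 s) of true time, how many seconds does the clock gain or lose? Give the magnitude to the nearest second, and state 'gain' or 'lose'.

T ∝ √L, so T'/T = √(0.91540/0.9190) = 0.998039.
In 604800 s of true time the clock registers 604800/0.998039 = 605988.1 s, so it gains 1188 s.

gain 1188 s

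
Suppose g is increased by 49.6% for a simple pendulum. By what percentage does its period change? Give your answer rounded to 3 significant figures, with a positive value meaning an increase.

-18.2%

T ∝ 1/√g, so T'/T = 1/√(1.496) = 0.8176.
Percentage change in T = (0.8176 − 1) × 100% = -18.2%.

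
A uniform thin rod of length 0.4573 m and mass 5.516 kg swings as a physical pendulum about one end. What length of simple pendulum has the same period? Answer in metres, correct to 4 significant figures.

The equivalent simple-pendulum length is L_eq = I/(md), where I is about the pivot and d = 0.22865 m.
I_cm = (1/12)mL² = 0.096127 kg·m², so I = I_cm + md² = 0.096127 + 0.28838 = 0.38451 kg·m².
L_eq = 0.38451/(5.516 × 0.22865) = 0.3049 m.

0.3049 m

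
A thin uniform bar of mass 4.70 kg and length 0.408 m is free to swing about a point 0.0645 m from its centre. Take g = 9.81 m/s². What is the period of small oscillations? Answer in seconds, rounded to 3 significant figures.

For a physical pendulum T = 2π√(I/(mgd)), with d = 0.06450 m from pivot to centre of mass.
I_cm = mL²/12 = 4.70 × 0.408²/12 = 0.06520 kg·m²; I = I_cm + md² = 0.06520 + 4.70 × 0.06450² = 0.08475 kg·m².
T = 2π√(0.08475/(4.70 × 9.81 × 0.06450)) = 1.06 s.

1.06 s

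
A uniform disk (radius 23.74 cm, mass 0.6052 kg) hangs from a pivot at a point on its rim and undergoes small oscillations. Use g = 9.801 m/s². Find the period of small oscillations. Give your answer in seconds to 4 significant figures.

1.198 s

I_cm = ½mr² = 0.017054 kg·m². The pivot is at distance d = 0.2374 m from the centre of mass.
By the parallel-axis theorem, I = I_cm + md² = 0.017054 + 0.034108 = 0.051162 kg·m².
T = 2π√(I/(mgd)) = 2π√(0.051162/(0.6052 × 9.801 × 0.2374)) = 1.198 s.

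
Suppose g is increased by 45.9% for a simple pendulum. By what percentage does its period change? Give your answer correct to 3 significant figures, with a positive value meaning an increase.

-17.2%

T ∝ 1/√g, so T'/T = 1/√(1.459) = 0.8279.
Percentage change in T = (0.8279 − 1) × 100% = -17.2%.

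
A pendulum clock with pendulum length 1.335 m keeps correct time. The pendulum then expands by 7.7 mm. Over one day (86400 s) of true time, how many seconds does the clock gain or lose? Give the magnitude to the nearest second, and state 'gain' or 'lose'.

lose 248 s

T ∝ √L, so T'/T = √(1.34270/1.335) = 1.00288.
In 86400 s of true time the clock registers 86400/1.00288 = 86151.9 s, so it loses 248 s.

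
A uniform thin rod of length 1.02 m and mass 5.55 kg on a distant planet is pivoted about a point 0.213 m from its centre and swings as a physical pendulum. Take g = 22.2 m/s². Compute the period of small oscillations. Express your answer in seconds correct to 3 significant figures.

1.05 s

For a physical pendulum T = 2π√(I/(mgd)), with d = 0.2130 m from pivot to centre of mass.
I_cm = mL²/12 = 5.55 × 1.02²/12 = 0.4812 kg·m²; I = I_cm + md² = 0.4812 + 5.55 × 0.2130² = 0.7330 kg·m².
T = 2π√(0.7330/(5.55 × 22.2 × 0.2130)) = 1.05 s.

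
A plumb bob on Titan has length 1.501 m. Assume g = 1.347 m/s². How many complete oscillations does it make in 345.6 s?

52

T = 2π√(L/g) = 2π√(1.501/1.347) = 6.6326 s.
Number of complete oscillations = ⌊345.6/6.6326⌋ = ⌊52.106⌋ = 52.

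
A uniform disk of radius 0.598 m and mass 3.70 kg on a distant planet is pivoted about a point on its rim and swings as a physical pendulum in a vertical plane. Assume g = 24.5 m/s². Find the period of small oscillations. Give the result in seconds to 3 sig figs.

I_cm = ½mr² = 0.6616 kg·m². The pivot is at distance d = 0.598 m from the centre of mass.
By the parallel-axis theorem, I = I_cm + md² = 0.6616 + 1.323 = 1.985 kg·m².
T = 2π√(I/(mgd)) = 2π√(1.985/(3.70 × 24.5 × 0.598)) = 1.20 s.

1.20 s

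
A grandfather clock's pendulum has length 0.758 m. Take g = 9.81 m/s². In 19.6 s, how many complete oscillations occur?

T = 2π√(L/g) = 2π√(0.758/9.81) = 1.747 s.
Number of complete oscillations = ⌊19.6/1.747⌋ = ⌊11.22⌋ = 11.

11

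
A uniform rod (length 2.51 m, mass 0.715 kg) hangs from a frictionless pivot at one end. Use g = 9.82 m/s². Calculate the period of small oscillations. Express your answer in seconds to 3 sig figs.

2.59 s

For a physical pendulum T = 2π√(I/(mgd)), with d = 1.255 m from pivot to centre of mass.
I_cm = mL²/12 = 0.715 × 2.51²/12 = 0.3754 kg·m²; I = I_cm + md² = 0.3754 + 0.715 × 1.255² = 1.502 kg·m².
T = 2π√(1.502/(0.715 × 9.82 × 1.255)) = 2.59 s.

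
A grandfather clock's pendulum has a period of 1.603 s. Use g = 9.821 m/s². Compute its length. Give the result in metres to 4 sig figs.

0.6392 m

From T = 2π√(L/g), L = gT²/(4π²) = 9.821 × 1.6030²/(4π²) = 0.6392 m.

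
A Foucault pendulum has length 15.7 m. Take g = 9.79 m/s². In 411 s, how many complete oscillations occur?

T = 2π√(L/g) = 2π√(15.7/9.79) = 7.957 s.
Number of complete oscillations = ⌊411/7.957⌋ = ⌊51.65⌋ = 51.

51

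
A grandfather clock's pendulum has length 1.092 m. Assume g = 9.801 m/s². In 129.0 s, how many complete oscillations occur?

T = 2π√(L/g) = 2π√(1.092/9.801) = 2.0973 s.
Number of complete oscillations = ⌊129.0/2.0973⌋ = ⌊61.508⌋ = 61.

61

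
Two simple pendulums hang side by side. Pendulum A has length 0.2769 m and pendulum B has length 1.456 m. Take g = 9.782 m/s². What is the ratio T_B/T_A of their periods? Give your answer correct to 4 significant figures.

T ∝ √L, so T_B/T_A = √(L_B/L_A) = √(1.456/0.2769) = 2.293.

2.293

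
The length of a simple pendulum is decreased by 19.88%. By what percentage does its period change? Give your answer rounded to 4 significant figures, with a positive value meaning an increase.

T ∝ √L, so T'/T = √(0.80120) = 0.89510.
Percentage change in T = (0.89510 − 1) × 100% = -10.49%.

-10.49%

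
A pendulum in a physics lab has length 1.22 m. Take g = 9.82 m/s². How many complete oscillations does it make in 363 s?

163

T = 2π√(L/g) = 2π√(1.22/9.82) = 2.215 s.
Number of complete oscillations = ⌊363/2.215⌋ = ⌊163.9⌋ = 163.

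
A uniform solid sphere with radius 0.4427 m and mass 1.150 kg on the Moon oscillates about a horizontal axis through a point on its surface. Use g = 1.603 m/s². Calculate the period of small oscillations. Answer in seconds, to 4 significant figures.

3.907 s

I_cm = (2/5)mr² = 0.090152 kg·m². The pivot is at distance d = 0.4427 m from the centre of mass.
By the parallel-axis theorem, I = I_cm + md² = 0.090152 + 0.22538 = 0.31553 kg·m².
T = 2π√(I/(mgd)) = 2π√(0.31553/(1.150 × 1.603 × 0.4427)) = 3.907 s.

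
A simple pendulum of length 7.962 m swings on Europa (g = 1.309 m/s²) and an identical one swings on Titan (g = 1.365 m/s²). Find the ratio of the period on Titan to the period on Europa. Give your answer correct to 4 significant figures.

T ∝ 1/√g, so T₂/T₁ = √(g₁/g₂) = √(1.309/1.365) = 0.9793.

0.9793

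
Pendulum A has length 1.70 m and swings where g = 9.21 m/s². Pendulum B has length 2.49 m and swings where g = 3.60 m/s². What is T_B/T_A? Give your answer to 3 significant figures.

1.94

T = 2π√(L/g), so T_B/T_A = √((L_B/g_B)/(L_A/g_A)) = √((2.49/3.60)/(1.70/9.21)) = 1.94.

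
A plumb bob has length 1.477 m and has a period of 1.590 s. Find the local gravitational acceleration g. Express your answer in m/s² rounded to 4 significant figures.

From T = 2π√(L/g), g = 4π²L/T² = 4π² × 1.477/1.5900² = 23.06 m/s².

23.06 m/s²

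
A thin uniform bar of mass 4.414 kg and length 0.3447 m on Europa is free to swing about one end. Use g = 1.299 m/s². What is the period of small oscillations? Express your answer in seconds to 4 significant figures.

2.643 s

For a physical pendulum T = 2π√(I/(mgd)), with d = 0.17235 m from pivot to centre of mass.
I_cm = mL²/12 = 4.414 × 0.3447²/12 = 0.043705 kg·m²; I = I_cm + md² = 0.043705 + 4.414 × 0.17235² = 0.17482 kg·m².
T = 2π√(0.17482/(4.414 × 1.299 × 0.17235)) = 2.643 s.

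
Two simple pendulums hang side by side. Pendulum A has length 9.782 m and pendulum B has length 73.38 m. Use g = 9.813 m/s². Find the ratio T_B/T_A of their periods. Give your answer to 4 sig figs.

T ∝ √L, so T_B/T_A = √(L_B/L_A) = √(73.38/9.782) = 2.739.

2.739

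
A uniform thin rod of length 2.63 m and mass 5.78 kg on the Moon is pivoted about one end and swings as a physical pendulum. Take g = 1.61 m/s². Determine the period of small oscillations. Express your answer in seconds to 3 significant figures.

6.56 s

For a physical pendulum T = 2π√(I/(mgd)), with d = 1.315 m from pivot to centre of mass.
I_cm = mL²/12 = 5.78 × 2.63²/12 = 3.332 kg·m²; I = I_cm + md² = 3.332 + 5.78 × 1.315² = 13.33 kg·m².
T = 2π√(13.33/(5.78 × 1.61 × 1.315)) = 6.56 s.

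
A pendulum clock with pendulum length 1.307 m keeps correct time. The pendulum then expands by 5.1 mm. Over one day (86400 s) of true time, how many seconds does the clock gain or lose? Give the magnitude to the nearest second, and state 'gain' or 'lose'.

lose 168 s

T ∝ √L, so T'/T = √(1.31210/1.307) = 1.00195.
In 86400 s of true time the clock registers 86400/1.00195 = 86231.9 s, so it loses 168 s.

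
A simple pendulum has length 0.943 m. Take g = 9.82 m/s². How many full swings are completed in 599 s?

T = 2π√(L/g) = 2π√(0.943/9.82) = 1.947 s.
Number of complete oscillations = ⌊599/1.947⌋ = ⌊307.6⌋ = 307.

307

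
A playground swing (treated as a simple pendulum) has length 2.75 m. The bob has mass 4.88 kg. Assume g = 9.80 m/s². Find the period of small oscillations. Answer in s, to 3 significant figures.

3.33 s

T = 2π√(L/g) = 2π√(2.75/9.80) = 2π × 0.5297 = 3.33 s.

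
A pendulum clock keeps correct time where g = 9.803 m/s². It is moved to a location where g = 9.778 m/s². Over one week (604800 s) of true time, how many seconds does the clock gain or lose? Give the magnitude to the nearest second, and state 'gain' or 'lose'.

lose 772 s

The clock's period scales as T ∝ 1/√g, so T'/T = √(9.803/9.778) = 1.00128.
In 604800 s of true time the clock registers 604800/1.00128 = 604028.3 s, so it loses 772 s.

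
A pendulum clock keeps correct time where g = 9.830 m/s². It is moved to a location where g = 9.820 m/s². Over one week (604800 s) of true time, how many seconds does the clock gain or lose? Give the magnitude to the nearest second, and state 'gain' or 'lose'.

The clock's period scales as T ∝ 1/√g, so T'/T = √(9.830/9.820) = 1.00051.
In 604800 s of true time the clock registers 604800/1.00051 = 604492.3 s, so it loses 308 s.

lose 308 s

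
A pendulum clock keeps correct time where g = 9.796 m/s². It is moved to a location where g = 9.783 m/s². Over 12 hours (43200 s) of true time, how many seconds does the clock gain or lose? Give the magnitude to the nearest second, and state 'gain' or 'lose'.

lose 29 s

The clock's period scales as T ∝ 1/√g, so T'/T = √(9.796/9.783) = 1.00066.
In 43200 s of true time the clock registers 43200/1.00066 = 43171.3 s, so it loses 29 s.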